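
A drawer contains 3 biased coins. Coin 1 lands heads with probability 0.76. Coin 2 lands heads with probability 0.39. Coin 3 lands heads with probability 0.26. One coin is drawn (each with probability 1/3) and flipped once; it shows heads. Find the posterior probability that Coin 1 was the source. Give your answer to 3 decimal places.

Posterior probability ≈ 0.539

P(heads|C1) = 0.76; P(heads|C2) = 0.39; P(heads|C3) = 0.26.
Prior × likelihood for each source: 0.333333·0.76=0.2533, 0.333333·0.39=0.1300, 0.333333·0.26=0.08667. Summing gives P(heads) = 0.47000.
P(Coin 1 | heads) = 0.2533 / 0.47000 = 0.539.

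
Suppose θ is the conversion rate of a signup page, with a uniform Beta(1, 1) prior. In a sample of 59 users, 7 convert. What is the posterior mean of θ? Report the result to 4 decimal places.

The binomial likelihood is conjugate to the Beta prior: with 7 successes and 52 failures, the posterior is Beta(1+7, 1+52) = Beta(8, 53).
Posterior mean = α/(α+β) = 8/61 = 0.1311.

Posterior mean ≈ 0.1311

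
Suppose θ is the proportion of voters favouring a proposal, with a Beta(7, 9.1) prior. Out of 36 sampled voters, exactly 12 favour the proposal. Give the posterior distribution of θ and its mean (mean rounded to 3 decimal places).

Posterior: Beta(19, 33.1); mean ≈ 0.365

The binomial likelihood is conjugate to the Beta prior: with 12 successes and 24 failures, the posterior is Beta(7+12, 9.1+24) = Beta(19, 33.1).
E[θ | data] = 19/(19+33.1) = 0.365.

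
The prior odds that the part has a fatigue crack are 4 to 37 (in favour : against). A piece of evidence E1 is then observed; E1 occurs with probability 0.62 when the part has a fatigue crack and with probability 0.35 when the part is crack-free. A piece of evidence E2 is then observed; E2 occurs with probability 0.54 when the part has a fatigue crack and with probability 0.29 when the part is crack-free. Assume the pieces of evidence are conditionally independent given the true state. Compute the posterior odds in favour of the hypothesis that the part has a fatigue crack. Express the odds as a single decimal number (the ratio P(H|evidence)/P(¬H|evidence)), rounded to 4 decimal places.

Posterior odds ≈ 0.3566

Prior odds = 4/37 = 0.10811. In log-odds, ln(0.10811) = -2.2246.
Add log likelihood ratios: ln(1.7714) + ln(1.8621) = 1.1935.
Posterior log-odds = -1.0311, so posterior odds = exp(-1.0311) = 0.35660.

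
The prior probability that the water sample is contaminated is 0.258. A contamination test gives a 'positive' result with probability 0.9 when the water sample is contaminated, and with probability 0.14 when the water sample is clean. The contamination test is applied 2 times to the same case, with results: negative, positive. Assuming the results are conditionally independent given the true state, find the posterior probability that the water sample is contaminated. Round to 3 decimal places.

Posterior P(H) ≈ 0.206

With H the event that the water sample is contaminated, the joint likelihood of the observed sequence is P(data|H) = 0.1·0.9 = 0.090000 and P(data|¬H) = 0.86·0.14 = 0.12040.
Bayes: P(H|data) = 0.258·0.090000 / (0.258·0.090000 + 0.742·0.12040) = 0.023220/0.11256 = 0.2063.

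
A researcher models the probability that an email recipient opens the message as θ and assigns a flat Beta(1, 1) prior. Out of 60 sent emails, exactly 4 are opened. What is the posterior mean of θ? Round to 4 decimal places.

The binomial likelihood is conjugate to the Beta prior: with 4 successes and 56 failures, the posterior is Beta(1+4, 1+56) = Beta(5, 57).
Posterior mean = α/(α+β) = 5/62 = 0.0806.

Posterior mean ≈ 0.0806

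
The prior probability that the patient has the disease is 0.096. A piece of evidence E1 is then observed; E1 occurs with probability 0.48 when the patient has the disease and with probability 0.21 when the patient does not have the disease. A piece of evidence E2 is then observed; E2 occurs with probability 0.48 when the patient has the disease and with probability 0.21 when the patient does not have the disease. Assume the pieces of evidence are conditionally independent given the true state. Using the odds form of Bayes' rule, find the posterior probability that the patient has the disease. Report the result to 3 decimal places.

Prior odds = 0.096/(1−0.096) = 0.10619.
Likelihood ratio for E1 = 0.48/0.21 = 2.2857.
Likelihood ratio for E2 = 0.48/0.21 = 2.2857.
Posterior odds = prior odds × LR₁ × LR₂ = 0.55481.
Posterior probability = odds/(1+odds) = 0.55481/1.5548 = 0.357.

Posterior probability ≈ 0.357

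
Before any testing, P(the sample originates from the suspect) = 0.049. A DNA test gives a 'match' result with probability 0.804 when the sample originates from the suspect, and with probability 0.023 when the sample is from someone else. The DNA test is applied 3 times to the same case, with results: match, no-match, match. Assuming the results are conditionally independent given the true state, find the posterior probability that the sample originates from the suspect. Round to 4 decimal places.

Posterior P(H) ≈ 0.9266

With H the event that the sample originates from the suspect, the joint likelihood of the observed sequence is P(data|H) = 0.804·0.196·0.804 = 0.12670 and P(data|¬H) = 0.023·0.977·0.023 = 0.00051683.
Bayes: P(H|data) = 0.049·0.12670 / (0.049·0.12670 + 0.951·0.00051683) = 0.0062082/0.0066997 = 0.9266.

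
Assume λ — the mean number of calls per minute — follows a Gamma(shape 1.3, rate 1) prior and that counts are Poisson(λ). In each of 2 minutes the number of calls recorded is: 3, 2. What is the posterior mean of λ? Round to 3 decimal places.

Total count ∑xᵢ = 5 over n = 2 minutes.
Gamma is conjugate to the Poisson likelihood: posterior is Gamma(shape = 1.3+5 = 6.3, rate = 1+2 = 3).
E[λ | data] = 6.3/3 = 2.100.

Posterior mean ≈ 2.100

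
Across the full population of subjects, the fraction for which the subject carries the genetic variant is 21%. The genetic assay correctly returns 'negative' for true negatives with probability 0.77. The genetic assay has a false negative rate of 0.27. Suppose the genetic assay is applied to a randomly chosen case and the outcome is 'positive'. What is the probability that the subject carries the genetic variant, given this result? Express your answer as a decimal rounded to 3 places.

P(H | E) ≈ 0.458

Write H for 'the subject carries the genetic variant'. Prior odds H:¬H = 0.21/0.79 = 0.26582. For the 'positive' outcome, the likelihood ratio is 0.73/0.23 = 3.1739.
Posterior odds = 0.26582 × 3.1739 = 0.84370, so P(H|E) = 0.84370/(1+0.84370) = 0.458.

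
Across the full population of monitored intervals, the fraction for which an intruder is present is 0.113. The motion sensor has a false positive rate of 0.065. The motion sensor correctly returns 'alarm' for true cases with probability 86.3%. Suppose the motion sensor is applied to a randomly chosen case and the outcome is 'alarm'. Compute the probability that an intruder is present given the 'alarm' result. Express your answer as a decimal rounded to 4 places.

Write H for 'an intruder is present'. Prior odds H:¬H = 0.113/0.887 = 0.12740. For the 'alarm' outcome, the likelihood ratio is 0.863/0.065 = 13.277.
Posterior odds = 0.12740 × 13.277 = 1.6914, so P(H|E) = 1.6914/(1+1.6914) = 0.6284.

P(H | E) ≈ 0.6284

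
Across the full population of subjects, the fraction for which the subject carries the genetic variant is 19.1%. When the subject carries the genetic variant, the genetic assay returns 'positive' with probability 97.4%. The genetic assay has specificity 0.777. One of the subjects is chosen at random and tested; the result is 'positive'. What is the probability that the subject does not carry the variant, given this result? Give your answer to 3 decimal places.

P(¬H | E) ≈ 0.492

Let H be the event that the subject carries the genetic variant. P(H) = 0.191, so P(¬H) = 0.809. With E the 'positive' result, P(E|H) = 0.974 and P(E|¬H) = 0.223.
P(E) = 0.974·0.191 + 0.223·0.809 = 0.18603 + 0.18041 = 0.36644.
By Bayes' theorem, P(H|E) = 0.18603 / 0.36644 = 0.508. Hence P(¬H|E) = 1 − 0.508 = 0.492.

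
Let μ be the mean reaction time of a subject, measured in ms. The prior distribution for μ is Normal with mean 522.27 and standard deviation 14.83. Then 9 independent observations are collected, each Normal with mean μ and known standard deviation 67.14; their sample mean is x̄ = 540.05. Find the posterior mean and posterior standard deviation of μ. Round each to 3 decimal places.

Posterior mean ≈ 527.695; posterior SD ≈ 12.362

Prior precision 1/τ₀² = 1/14.83² = 0.00454692; data precision n/σ² = 9/67.14² = 0.00199655.
Posterior precision = 0.00454692 + 0.00199655 = 0.00654347, giving posterior SD = 1/√0.00654347 = 12.362.
Posterior mean = (0.00454692·522.27 + 0.00199655·540.05) / 0.00654347 = 527.695.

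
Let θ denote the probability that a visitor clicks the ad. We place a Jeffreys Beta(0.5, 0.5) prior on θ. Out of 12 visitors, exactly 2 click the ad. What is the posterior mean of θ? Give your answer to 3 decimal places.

Posterior mean ≈ 0.192

Observing 2 successes and 10 failures updates Beta(0.5, 0.5) by adding the success and failure counts to the two shape parameters: α = 0.5+2 = 2.5, β = 0.5+10 = 10.5.
Posterior mean = α/(α+β) = 2.5/13 = 0.192.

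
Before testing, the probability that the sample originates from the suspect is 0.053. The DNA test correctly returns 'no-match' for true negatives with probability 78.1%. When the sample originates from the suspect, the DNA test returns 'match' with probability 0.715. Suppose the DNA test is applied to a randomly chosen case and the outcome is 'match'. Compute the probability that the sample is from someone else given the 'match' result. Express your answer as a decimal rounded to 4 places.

Write H for 'the sample originates from the suspect'. Prior odds H:¬H = 0.053/0.947 = 0.055966. For the 'match' outcome, the likelihood ratio is 0.715/0.219 = 3.2648.
Posterior odds = 0.055966 × 3.2648 = 0.18272, so P(H|E) = 0.18272/(1+0.18272) = 0.1545. Then P(¬H|E) = 1 − 0.1545 = 0.8455.

P(¬H | E) ≈ 0.8455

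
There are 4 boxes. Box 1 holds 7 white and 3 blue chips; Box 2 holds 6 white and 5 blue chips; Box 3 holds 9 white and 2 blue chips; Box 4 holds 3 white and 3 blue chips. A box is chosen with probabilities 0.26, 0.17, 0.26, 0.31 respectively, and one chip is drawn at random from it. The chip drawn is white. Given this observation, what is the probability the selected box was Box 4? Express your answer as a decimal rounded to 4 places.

Tabulate prior·likelihood by source: [1] prior 0.26, lik 0.7, product 0.1820; [2] prior 0.17, lik 0.5455, product 0.09273; [3] prior 0.26, lik 0.8182, product 0.2127; [4] prior 0.31, lik 0.5, product 0.1550.
Normalizing constant = 0.64245; the posterior for Box 4 is its product over the sum, 0.1550/0.64245 = 0.2413.

Posterior probability ≈ 0.2413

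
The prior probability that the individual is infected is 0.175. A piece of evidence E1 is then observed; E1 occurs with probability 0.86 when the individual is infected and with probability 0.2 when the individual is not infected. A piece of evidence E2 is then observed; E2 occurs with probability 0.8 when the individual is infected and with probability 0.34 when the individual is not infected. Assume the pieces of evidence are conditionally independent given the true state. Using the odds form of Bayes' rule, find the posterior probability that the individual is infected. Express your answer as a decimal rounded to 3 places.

Posterior probability ≈ 0.682

Prior odds = 0.175/(1−0.175) = 0.21212. In log-odds, ln(0.21212) = -1.5506.
Add log likelihood ratios: ln(4.3000) + ln(2.3529) = 2.3143.
Posterior log-odds = 0.76368, so posterior odds = exp(0.76368) = 2.1462. Converting, P(H|E) = 2.1462/3.1462 = 0.682.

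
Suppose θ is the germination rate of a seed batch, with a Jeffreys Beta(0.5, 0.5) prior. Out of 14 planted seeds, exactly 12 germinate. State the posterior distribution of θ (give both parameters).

The binomial likelihood is conjugate to the Beta prior: with 12 successes and 2 failures, the posterior is Beta(0.5+12, 0.5+2) = Beta(12.5, 2.5).

Posterior: Beta(12.5, 2.5)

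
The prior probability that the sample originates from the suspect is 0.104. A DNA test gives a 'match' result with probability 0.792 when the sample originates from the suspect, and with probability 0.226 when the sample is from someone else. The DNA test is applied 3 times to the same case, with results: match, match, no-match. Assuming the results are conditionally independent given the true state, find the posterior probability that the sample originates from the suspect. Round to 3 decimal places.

Posterior P(H) ≈ 0.277

With H the event that the sample originates from the suspect, the joint likelihood of the observed sequence is P(data|H) = 0.792·0.792·0.208 = 0.13047 and P(data|¬H) = 0.226·0.226·0.774 = 0.039533.
Bayes: P(H|data) = 0.104·0.13047 / (0.104·0.13047 + 0.896·0.039533) = 0.013569/0.048990 = 0.2770.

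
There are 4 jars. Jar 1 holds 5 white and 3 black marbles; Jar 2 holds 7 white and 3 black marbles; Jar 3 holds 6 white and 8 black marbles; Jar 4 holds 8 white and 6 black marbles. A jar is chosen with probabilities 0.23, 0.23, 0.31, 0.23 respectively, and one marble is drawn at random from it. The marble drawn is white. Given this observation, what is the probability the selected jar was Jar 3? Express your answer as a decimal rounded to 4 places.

P(white|Jar 1) = 0.625; P(white|Jar 2) = 0.7; P(white|Jar 3) = 0.4286; P(white|Jar 4) = 0.5714.
Prior × likelihood for each source: 0.23·0.625=0.1438, 0.23·0.7=0.1610, 0.31·0.4286=0.1329, 0.23·0.5714=0.1314. Summing gives P(white) = 0.56904.
P(Jar 3 | white) = 0.1329 / 0.56904 = 0.2335.

Posterior probability ≈ 0.2335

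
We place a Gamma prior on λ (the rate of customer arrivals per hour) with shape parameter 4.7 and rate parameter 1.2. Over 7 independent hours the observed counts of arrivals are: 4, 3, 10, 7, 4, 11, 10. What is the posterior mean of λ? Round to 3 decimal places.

The Poisson likelihood adds the total count to the shape and the number of exposure periods to the rate. Here ∑xᵢ = 49 and n = 7, so shape 4.7→53.7 and rate 1.2→8.2.
Posterior mean = shape/rate = 53.7/8.2 = 6.549.

Posterior mean ≈ 6.549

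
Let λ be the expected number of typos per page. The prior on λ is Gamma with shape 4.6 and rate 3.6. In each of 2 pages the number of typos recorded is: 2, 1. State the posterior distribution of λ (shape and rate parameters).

Posterior: Gamma(shape=7.6, rate=5.6)

The Poisson likelihood adds the total count to the shape and the number of exposure periods to the rate. Here ∑xᵢ = 3 and n = 2, so shape 4.6→7.6 and rate 3.6→5.6.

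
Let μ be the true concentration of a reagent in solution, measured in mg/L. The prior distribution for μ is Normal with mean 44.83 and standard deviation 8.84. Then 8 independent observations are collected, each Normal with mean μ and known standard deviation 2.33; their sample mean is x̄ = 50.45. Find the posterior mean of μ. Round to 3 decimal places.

Posterior mean ≈ 50.402

With known σ, the Normal prior is conjugate. Weight on the data is w = (n/σ²)/(n/σ² + 1/τ₀²) = 1.47360/(1.47360+0.0127966) = 0.99139.
Posterior mean = w·x̄ + (1−w)·μ₀ = 0.99139·50.45 + 0.0086092·44.83 = 50.402.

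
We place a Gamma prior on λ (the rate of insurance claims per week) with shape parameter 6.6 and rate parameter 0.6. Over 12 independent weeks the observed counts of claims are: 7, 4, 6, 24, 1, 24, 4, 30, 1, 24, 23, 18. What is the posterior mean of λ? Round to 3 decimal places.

Total count ∑xᵢ = 166 over n = 12 weeks.
Gamma is conjugate to the Poisson likelihood: posterior is Gamma(shape = 6.6+166 = 172.6, rate = 0.6+12 = 12.6).
E[λ | data] = 172.6/12.6 = 13.698.

Posterior mean ≈ 13.698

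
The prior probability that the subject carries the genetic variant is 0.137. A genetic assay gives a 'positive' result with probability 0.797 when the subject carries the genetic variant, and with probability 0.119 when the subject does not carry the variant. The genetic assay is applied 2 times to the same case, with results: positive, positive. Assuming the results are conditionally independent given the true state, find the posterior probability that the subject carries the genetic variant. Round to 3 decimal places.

With H the event that the subject carries the genetic variant, the joint likelihood of the observed sequence is P(data|H) = 0.797·0.797 = 0.63521 and P(data|¬H) = 0.119·0.119 = 0.014161.
Bayes: P(H|data) = 0.137·0.63521 / (0.137·0.63521 + 0.863·0.014161) = 0.087024/0.099245 = 0.8769.

Posterior P(H) ≈ 0.877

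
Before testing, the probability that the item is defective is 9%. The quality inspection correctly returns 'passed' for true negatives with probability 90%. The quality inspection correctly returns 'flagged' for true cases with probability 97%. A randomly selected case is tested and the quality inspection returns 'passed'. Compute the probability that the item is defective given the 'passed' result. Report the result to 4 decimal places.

Write H for 'the item is defective'. Prior odds H:¬H = 0.09/0.91 = 0.098901. For the 'passed' outcome, the likelihood ratio is 0.03/0.9 = 0.033333.
Posterior odds = 0.098901 × 0.033333 = 0.0032967, so P(H|E) = 0.0032967/(1+0.0032967) = 0.0033.

P(H | E) ≈ 0.0033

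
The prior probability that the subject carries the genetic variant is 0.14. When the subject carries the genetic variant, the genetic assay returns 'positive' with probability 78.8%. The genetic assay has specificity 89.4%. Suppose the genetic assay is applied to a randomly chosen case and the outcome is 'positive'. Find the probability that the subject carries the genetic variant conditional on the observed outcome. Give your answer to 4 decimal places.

Let H be the event that the subject carries the genetic variant. P(H) = 0.14, so P(¬H) = 0.86. With E the 'positive' result, P(E|H) = 0.788 and P(E|¬H) = 0.106.
P(E) = 0.788·0.14 + 0.106·0.86 = 0.11032 + 0.091160 = 0.20148.
By Bayes' theorem, P(H|E) = 0.11032 / 0.20148 = 0.5475.

P(H | E) ≈ 0.5475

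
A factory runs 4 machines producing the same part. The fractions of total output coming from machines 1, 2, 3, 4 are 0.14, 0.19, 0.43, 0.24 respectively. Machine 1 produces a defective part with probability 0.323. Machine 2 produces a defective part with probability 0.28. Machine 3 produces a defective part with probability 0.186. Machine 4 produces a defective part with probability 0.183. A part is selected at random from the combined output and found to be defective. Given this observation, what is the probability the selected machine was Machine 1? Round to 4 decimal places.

P(defective|M1) = 0.323; P(defective|M2) = 0.28; P(defective|M3) = 0.186; P(defective|M4) = 0.183.
Prior × likelihood for each source: 0.14·0.323=0.04522, 0.19·0.28=0.05320, 0.43·0.186=0.07998, 0.24·0.183=0.04392. Summing gives P(defective) = 0.22232.
P(Machine 1 | defective) = 0.04522 / 0.22232 = 0.2034.

Posterior probability ≈ 0.2034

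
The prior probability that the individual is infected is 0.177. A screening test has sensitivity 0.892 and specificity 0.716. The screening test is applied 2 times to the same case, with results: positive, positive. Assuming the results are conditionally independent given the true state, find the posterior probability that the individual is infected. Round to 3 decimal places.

Posterior P(H) ≈ 0.680

With H the event that the individual is infected, the joint likelihood of the observed sequence is P(data|H) = 0.892·0.892 = 0.79566 and P(data|¬H) = 0.284·0.284 = 0.080656.
Bayes: P(H|data) = 0.177·0.79566 / (0.177·0.79566 + 0.823·0.080656) = 0.14083/0.20721 = 0.6797.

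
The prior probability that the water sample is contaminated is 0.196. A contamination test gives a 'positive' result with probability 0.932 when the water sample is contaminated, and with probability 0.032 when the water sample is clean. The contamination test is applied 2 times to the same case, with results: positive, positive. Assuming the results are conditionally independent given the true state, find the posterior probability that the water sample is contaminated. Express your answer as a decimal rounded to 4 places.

Let H be the event that the water sample is contaminated; start with P(H) = 0.196. P('positive'|H) = 0.932, P('positive'|¬H) = 0.032.
Update on result 1 ('positive'): P(H) ← 0.932·0.1960 / (0.932·0.1960 + 0.032·0.8040) = 0.18267/0.20840 = 0.8765.
Update on result 2 ('positive'): P(H) ← 0.932·0.8765 / (0.932·0.8765 + 0.032·0.1235) = 0.81694/0.82089 = 0.9952.

Posterior P(H) ≈ 0.9952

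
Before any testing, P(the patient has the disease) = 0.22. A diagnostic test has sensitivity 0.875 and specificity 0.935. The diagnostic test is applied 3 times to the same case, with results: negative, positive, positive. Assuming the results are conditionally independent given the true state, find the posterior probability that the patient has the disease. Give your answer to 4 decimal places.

Let H be the event that the patient has the disease; start with P(H) = 0.22. P('positive'|H) = 0.875, P('positive'|¬H) = 0.065.
Update on result 1 ('negative'): P(H) ← 0.125·0.2200 / (0.125·0.2200 + 0.935·0.7800) = 0.027500/0.75680 = 0.0363.
Update on result 2 ('positive'): P(H) ← 0.875·0.0363 / (0.875·0.0363 + 0.065·0.9637) = 0.031795/0.094433 = 0.3367.
Update on result 3 ('positive'): P(H) ← 0.875·0.3367 / (0.875·0.3367 + 0.065·0.6633) = 0.29461/0.33772 = 0.8723.

Posterior P(H) ≈ 0.8723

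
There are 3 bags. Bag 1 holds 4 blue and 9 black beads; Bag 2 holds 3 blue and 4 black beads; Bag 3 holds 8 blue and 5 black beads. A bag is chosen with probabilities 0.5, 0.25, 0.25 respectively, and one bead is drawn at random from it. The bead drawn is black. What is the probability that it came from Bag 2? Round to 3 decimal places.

Posterior probability ≈ 0.244

Tabulate prior·likelihood by source: [1] prior 0.5, lik 0.6923, product 0.3462; [2] prior 0.25, lik 0.5714, product 0.1429; [3] prior 0.25, lik 0.3846, product 0.09615.
Normalizing constant = 0.58516; the posterior for Bag 2 is its product over the sum, 0.1429/0.58516 = 0.244.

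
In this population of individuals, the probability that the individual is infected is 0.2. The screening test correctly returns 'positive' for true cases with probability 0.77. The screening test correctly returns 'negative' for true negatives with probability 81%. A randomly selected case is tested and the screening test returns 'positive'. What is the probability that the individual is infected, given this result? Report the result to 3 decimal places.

Let H be the event that the individual is infected. P(H) = 0.2, so P(¬H) = 0.8. With E the 'positive' result, P(E|H) = 0.77 and P(E|¬H) = 0.19.
P(E) = 0.77·0.2 + 0.19·0.8 = 0.15400 + 0.15200 = 0.30600.
By Bayes' theorem, P(H|E) = 0.15400 / 0.30600 = 0.503.

P(H | E) ≈ 0.503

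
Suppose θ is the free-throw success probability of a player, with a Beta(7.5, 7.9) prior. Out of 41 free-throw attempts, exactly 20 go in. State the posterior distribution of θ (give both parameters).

Posterior: Beta(27.5, 28.9)

The binomial likelihood is conjugate to the Beta prior: with 20 successes and 21 failures, the posterior is Beta(7.5+20, 7.9+21) = Beta(27.5, 28.9).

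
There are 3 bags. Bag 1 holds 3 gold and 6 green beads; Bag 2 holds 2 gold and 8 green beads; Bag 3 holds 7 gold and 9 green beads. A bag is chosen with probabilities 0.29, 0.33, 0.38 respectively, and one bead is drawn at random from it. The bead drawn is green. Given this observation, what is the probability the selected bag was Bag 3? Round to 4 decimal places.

Posterior probability ≈ 0.3185

Tabulate prior·likelihood by source: [1] prior 0.29, lik 0.6667, product 0.1933; [2] prior 0.33, lik 0.8, product 0.2640; [3] prior 0.38, lik 0.5625, product 0.2137.
Normalizing constant = 0.67108; the posterior for Bag 3 is its product over the sum, 0.2137/0.67108 = 0.3185.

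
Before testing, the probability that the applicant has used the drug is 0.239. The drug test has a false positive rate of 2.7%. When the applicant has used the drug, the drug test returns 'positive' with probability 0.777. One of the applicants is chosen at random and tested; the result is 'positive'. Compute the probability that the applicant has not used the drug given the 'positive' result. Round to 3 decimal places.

Let H be the event that the applicant has used the drug. P(H) = 0.239, so P(¬H) = 0.761. With E the 'positive' result, P(E|H) = 0.777 and P(E|¬H) = 0.027.
P(E) = 0.777·0.239 + 0.027·0.761 = 0.18570 + 0.020547 = 0.20625.
By Bayes' theorem, P(H|E) = 0.18570 / 0.20625 = 0.900. Hence P(¬H|E) = 1 − 0.900 = 0.100.

P(¬H | E) ≈ 0.100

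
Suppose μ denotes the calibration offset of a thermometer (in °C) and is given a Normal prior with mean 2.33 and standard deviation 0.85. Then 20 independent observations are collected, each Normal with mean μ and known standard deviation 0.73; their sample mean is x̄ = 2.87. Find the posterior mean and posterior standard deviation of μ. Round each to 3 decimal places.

With known σ, the Normal prior is conjugate. Weight on the data is w = (n/σ²)/(n/σ² + 1/τ₀²) = 37.5305/(37.5305+1.38408) = 0.96443.
Posterior mean = w·x̄ + (1−w)·μ₀ = 0.96443·2.87 + 0.035567·2.33 = 2.851. Posterior variance = 1/(37.5305+1.38408) = 0.0256973, so SD = 0.160.

Posterior mean ≈ 2.851; posterior SD ≈ 0.160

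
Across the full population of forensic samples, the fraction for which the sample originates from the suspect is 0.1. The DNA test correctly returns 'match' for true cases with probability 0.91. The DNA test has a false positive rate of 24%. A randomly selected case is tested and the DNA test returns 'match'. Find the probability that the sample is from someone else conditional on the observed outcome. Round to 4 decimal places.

P(¬H | E) ≈ 0.7036

Let H be the event that the sample originates from the suspect. P(H) = 0.1, so P(¬H) = 0.9. With E the 'match' result, P(E|H) = 0.91 and P(E|¬H) = 0.24.
P(E) = 0.91·0.1 + 0.24·0.9 = 0.091000 + 0.21600 = 0.30700.
By Bayes' theorem, P(H|E) = 0.091000 / 0.30700 = 0.2964. Hence P(¬H|E) = 1 − 0.2964 = 0.7036.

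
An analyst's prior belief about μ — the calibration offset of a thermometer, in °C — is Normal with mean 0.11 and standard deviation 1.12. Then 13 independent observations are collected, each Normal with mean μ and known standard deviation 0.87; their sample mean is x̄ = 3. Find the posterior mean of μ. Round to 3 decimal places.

Prior precision 1/τ₀² = 1/1.12² = 0.797194; data precision n/σ² = 13/0.87² = 17.1753.
Posterior precision = 0.797194 + 17.1753 = 17.9725.
Posterior mean = (0.797194·0.11 + 17.1753·3) / 17.9725 = 2.872.

Posterior mean ≈ 2.872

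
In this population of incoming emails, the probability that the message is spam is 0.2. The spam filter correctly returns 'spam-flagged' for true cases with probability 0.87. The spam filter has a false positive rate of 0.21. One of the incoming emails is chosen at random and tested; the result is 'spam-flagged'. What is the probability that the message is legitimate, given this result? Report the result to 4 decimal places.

Let H be the event that the message is spam. P(H) = 0.2, so P(¬H) = 0.8. With E the 'spam-flagged' result, P(E|H) = 0.87 and P(E|¬H) = 0.21.
P(E) = 0.87·0.2 + 0.21·0.8 = 0.17400 + 0.16800 = 0.34200.
By Bayes' theorem, P(H|E) = 0.17400 / 0.34200 = 0.5088. Hence P(¬H|E) = 1 − 0.5088 = 0.4912.

P(¬H | E) ≈ 0.4912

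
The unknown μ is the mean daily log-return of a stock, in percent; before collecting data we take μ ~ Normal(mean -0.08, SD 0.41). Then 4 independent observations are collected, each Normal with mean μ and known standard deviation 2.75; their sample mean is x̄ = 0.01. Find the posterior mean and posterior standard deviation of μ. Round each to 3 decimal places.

Posterior mean ≈ -0.073; posterior SD ≈ 0.393

Prior precision 1/τ₀² = 1/0.41² = 5.94884; data precision n/σ² = 4/2.75² = 0.528926.
Posterior precision = 5.94884 + 0.528926 = 6.47777, giving posterior SD = 1/√6.47777 = 0.393.
Posterior mean = (5.94884·-0.08 + 0.528926·0.01) / 6.47777 = -0.073.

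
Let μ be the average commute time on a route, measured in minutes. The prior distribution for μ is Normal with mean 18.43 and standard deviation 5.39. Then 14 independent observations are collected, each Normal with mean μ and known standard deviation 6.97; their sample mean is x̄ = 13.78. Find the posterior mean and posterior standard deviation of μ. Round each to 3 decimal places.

With known σ, the Normal prior is conjugate. Weight on the data is w = (n/σ²)/(n/σ² + 1/τ₀²) = 0.288179/(0.288179+0.0344209) = 0.89330.
Posterior mean = w·x̄ + (1−w)·μ₀ = 0.89330·13.78 + 0.10670·18.43 = 14.276. Posterior variance = 1/(0.288179+0.0344209) = 3.09981, so SD = 1.761.

Posterior mean ≈ 14.276; posterior SD ≈ 1.761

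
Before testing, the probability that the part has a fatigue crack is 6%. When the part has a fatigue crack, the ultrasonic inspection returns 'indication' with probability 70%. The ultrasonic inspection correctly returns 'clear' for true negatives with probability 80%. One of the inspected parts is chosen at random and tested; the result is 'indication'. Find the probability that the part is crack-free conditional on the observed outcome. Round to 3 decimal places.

Write H for 'the part has a fatigue crack'. Prior odds H:¬H = 0.06/0.94 = 0.063830. For the 'indication' outcome, the likelihood ratio is 0.7/0.2 = 3.5000.
Posterior odds = 0.063830 × 3.5000 = 0.22340, so P(H|E) = 0.22340/(1+0.22340) = 0.183. Then P(¬H|E) = 1 − 0.183 = 0.817.

P(¬H | E) ≈ 0.817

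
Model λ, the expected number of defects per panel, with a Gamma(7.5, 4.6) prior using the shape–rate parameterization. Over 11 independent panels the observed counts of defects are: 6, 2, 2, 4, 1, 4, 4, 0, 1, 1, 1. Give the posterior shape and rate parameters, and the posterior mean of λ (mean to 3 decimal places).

The Poisson likelihood adds the total count to the shape and the number of exposure periods to the rate. Here ∑xᵢ = 26 and n = 11, so shape 7.5→33.5 and rate 4.6→15.6.
Posterior mean = shape/rate = 33.5/15.6 = 2.147.

Posterior: Gamma(shape=33.5, rate=15.6); mean ≈ 2.147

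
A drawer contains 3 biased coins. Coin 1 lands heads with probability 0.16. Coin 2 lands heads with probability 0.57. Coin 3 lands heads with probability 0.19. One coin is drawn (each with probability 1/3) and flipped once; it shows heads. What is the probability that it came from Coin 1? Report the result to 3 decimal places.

Posterior probability ≈ 0.174

P(heads|C1) = 0.16; P(heads|C2) = 0.57; P(heads|C3) = 0.19.
Prior × likelihood for each source: 0.333333·0.16=0.05333, 0.333333·0.57=0.1900, 0.333333·0.19=0.06333. Summing gives P(heads) = 0.30667.
P(Coin 1 | heads) = 0.05333 / 0.30667 = 0.174.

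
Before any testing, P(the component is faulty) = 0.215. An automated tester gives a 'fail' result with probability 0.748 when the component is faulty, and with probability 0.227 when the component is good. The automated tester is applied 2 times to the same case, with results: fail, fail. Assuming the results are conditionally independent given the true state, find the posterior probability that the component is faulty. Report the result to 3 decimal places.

Posterior P(H) ≈ 0.748

Let H be the event that the component is faulty; start with P(H) = 0.215. P('fail'|H) = 0.748, P('fail'|¬H) = 0.227.
Update on result 1 ('fail'): P(H) ← 0.748·0.2150 / (0.748·0.2150 + 0.227·0.7850) = 0.16082/0.33902 = 0.4744.
Update on result 2 ('fail'): P(H) ← 0.748·0.4744 / (0.748·0.4744 + 0.227·0.5256) = 0.35483/0.47415 = 0.7484.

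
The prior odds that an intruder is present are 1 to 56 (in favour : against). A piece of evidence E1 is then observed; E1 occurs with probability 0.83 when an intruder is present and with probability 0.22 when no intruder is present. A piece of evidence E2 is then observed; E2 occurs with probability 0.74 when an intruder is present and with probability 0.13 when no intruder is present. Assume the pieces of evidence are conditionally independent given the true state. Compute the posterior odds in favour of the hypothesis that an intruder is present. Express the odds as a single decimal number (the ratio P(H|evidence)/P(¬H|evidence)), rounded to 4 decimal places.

Posterior odds ≈ 0.3835

Prior odds = 1/56 = 0.017857.
Likelihood ratio for E1 = 0.83/0.22 = 3.7727.
Likelihood ratio for E2 = 0.74/0.13 = 5.6923.
Posterior odds = prior odds × LR₁ × LR₂ = 0.38349.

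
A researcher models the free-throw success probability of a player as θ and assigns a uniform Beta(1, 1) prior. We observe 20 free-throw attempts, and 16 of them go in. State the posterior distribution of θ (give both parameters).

The binomial likelihood is conjugate to the Beta prior: with 16 successes and 4 failures, the posterior is Beta(1+16, 1+4) = Beta(17, 5).

Posterior: Beta(17, 5)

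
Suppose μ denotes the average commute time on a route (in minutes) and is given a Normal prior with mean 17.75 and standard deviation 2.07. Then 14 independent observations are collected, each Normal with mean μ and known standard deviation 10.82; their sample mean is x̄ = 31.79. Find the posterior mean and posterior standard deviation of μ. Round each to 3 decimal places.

With known σ, the Normal prior is conjugate. Weight on the data is w = (n/σ²)/(n/σ² + 1/τ₀²) = 0.119584/(0.119584+0.233378) = 0.33880.
Posterior mean = w·x̄ + (1−w)·μ₀ = 0.33880·31.79 + 0.66120·17.75 = 22.507. Posterior variance = 1/(0.119584+0.233378) = 2.83317, so SD = 1.683.

Posterior mean ≈ 22.507; posterior SD ≈ 1.683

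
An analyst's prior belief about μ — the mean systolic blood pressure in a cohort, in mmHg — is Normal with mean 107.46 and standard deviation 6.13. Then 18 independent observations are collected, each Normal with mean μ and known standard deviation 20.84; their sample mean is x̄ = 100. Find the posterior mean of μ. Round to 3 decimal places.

With known σ, the Normal prior is conjugate. Weight on the data is w = (n/σ²)/(n/σ² + 1/τ₀²) = 0.0414455/(0.0414455+0.0266121) = 0.60898.
Posterior mean = w·x̄ + (1−w)·μ₀ = 0.60898·100 + 0.39102·107.46 = 102.917.

Posterior mean ≈ 102.917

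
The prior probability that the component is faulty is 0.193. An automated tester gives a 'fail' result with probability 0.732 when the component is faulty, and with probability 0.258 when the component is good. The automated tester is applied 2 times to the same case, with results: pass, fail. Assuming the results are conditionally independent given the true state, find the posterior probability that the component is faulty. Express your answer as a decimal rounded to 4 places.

With H the event that the component is faulty, the joint likelihood of the observed sequence is P(data|H) = 0.268·0.732 = 0.19618 and P(data|¬H) = 0.742·0.258 = 0.19144.
Bayes: P(H|data) = 0.193·0.19618 / (0.193·0.19618 + 0.807·0.19144) = 0.037862/0.19235 = 0.1968.

Posterior P(H) ≈ 0.1968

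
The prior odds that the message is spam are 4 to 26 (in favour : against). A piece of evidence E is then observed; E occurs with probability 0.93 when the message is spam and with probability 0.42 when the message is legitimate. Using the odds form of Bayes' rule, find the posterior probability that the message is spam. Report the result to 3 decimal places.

Prior odds = 4/26 = 0.15385.
Likelihood ratio for E = 0.93/0.42 = 2.2143.
Posterior odds = prior odds × LR = 0.34066.
Posterior probability = odds/(1+odds) = 0.34066/1.3407 = 0.254.

Posterior probability ≈ 0.254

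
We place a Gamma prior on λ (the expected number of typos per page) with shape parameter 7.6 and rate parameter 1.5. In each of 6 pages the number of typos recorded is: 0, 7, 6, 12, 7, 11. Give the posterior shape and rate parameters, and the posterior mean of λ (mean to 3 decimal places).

Posterior: Gamma(shape=50.6, rate=7.5); mean ≈ 6.747

Total count ∑xᵢ = 43 over n = 6 pages.
Gamma is conjugate to the Poisson likelihood: posterior is Gamma(shape = 7.6+43 = 50.6, rate = 1.5+6 = 7.5).
E[λ | data] = 50.6/7.5 = 6.747.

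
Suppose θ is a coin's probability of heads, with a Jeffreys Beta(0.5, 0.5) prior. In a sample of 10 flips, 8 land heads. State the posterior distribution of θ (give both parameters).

Posterior: Beta(8.5, 2.5)

Observing 8 successes and 2 failures updates Beta(0.5, 0.5) by adding the success and failure counts to the two shape parameters: α = 0.5+8 = 8.5, β = 0.5+2 = 2.5.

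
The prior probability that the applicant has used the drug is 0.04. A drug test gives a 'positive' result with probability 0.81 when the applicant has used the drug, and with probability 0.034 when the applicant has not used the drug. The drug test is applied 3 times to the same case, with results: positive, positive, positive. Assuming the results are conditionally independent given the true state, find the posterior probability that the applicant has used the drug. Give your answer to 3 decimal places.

With H the event that the applicant has used the drug, the joint likelihood of the observed sequence is P(data|H) = 0.81·0.81·0.81 = 0.53144 and P(data|¬H) = 0.034·0.034·0.034 = 0.00003930.
Bayes: P(H|data) = 0.04·0.53144 / (0.04·0.53144 + 0.96·0.00003930) = 0.021258/0.021295 = 0.9982.

Posterior P(H) ≈ 0.998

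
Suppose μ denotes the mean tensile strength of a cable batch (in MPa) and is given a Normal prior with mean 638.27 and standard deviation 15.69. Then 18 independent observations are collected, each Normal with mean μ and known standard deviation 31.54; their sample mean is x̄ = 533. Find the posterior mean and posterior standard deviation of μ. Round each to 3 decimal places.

Posterior mean ≈ 552.300; posterior SD ≈ 6.718

With known σ, the Normal prior is conjugate. Weight on the data is w = (n/σ²)/(n/σ² + 1/τ₀²) = 0.0180946/(0.0180946+0.00406213) = 0.81666.
Posterior mean = w·x̄ + (1−w)·μ₀ = 0.81666·533 + 0.18334·638.27 = 552.300. Posterior variance = 1/(0.0180946+0.00406213) = 45.1330, so SD = 6.718.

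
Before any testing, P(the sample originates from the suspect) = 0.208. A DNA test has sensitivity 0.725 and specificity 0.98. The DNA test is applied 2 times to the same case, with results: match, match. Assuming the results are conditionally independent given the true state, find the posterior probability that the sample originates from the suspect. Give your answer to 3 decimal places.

Posterior P(H) ≈ 0.997

Let H be the event that the sample originates from the suspect; start with P(H) = 0.208. P('match'|H) = 0.725, P('match'|¬H) = 0.02.
Update on result 1 ('match'): P(H) ← 0.725·0.2080 / (0.725·0.2080 + 0.02·0.7920) = 0.15080/0.16664 = 0.9049.
Update on result 2 ('match'): P(H) ← 0.725·0.9049 / (0.725·0.9049 + 0.02·0.0951) = 0.65608/0.65799 = 0.9971.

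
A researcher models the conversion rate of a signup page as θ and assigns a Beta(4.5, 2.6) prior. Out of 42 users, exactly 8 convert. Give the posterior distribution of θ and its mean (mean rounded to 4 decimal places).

Observing 8 successes and 34 failures updates Beta(4.5, 2.6) by adding the success and failure counts to the two shape parameters: α = 4.5+8 = 12.5, β = 2.6+34 = 36.6.
E[θ | data] = 12.5/(12.5+36.6) = 0.2546.

Posterior: Beta(12.5, 36.6); mean ≈ 0.2546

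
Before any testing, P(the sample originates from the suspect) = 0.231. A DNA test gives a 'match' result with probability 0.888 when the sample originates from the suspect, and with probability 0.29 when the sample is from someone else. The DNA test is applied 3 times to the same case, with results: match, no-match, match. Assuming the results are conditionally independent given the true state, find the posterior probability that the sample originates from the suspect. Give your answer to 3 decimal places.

With H the event that the sample originates from the suspect, the joint likelihood of the observed sequence is P(data|H) = 0.888·0.112·0.888 = 0.088317 and P(data|¬H) = 0.29·0.71·0.29 = 0.059711.
Bayes: P(H|data) = 0.231·0.088317 / (0.231·0.088317 + 0.769·0.059711) = 0.020401/0.066319 = 0.3076.

Posterior P(H) ≈ 0.308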